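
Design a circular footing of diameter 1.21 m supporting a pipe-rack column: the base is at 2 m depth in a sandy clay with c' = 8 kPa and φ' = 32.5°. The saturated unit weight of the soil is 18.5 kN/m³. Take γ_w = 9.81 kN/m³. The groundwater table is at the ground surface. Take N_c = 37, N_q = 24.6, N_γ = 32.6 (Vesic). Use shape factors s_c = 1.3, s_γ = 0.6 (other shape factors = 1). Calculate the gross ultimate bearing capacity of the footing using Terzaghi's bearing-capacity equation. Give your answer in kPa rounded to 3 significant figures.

q_ult ≈ 915 kPa

Water table at ground surface, so effective unit weight γ' = 18.5 − 9.81 = 8.69 kN/m³ is used throughout; overburden q = 8.69 × 2 = 17.38 kPa; the same γ' applies in the ½γBN_γ term.
Cohesion term c·N_c·s_c = 8 × 37 × 1.3 = 384.8 kPa; surcharge term q·N_q = 17.38 × 24.6 = 427.55 kPa; self-weight term 0.5·γ·B·N_γ·s_γ = 0.5 × 8.69 × 1.21 × 32.6 × 0.6 = 102.84 kPa.
q_ult = 384.8 + 427.55 + 102.84 = 915.18 kPa.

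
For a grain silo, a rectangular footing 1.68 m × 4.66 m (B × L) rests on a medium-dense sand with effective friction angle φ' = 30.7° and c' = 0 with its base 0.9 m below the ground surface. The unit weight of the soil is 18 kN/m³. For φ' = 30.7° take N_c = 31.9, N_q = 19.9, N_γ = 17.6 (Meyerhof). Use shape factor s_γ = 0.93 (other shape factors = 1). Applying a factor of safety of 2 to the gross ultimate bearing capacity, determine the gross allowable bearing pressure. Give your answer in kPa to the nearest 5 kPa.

q_all ≈ 285 kPa

Overburden at base level: q = 18 × 0.9 = 16.2 kPa.
Surcharge term q·N_q = 16.2 × 19.9 = 322.38 kPa; self-weight term 0.5·γ·B·N_γ·s_γ = 0.5 × 18 × 1.68 × 17.6 × 0.93 = 247.48 kPa.
q_ult = 322.38 + 247.48 = 569.86 kPa.
q_all = q_ult / FS = 569.86 / 2 = 284.93 kPa.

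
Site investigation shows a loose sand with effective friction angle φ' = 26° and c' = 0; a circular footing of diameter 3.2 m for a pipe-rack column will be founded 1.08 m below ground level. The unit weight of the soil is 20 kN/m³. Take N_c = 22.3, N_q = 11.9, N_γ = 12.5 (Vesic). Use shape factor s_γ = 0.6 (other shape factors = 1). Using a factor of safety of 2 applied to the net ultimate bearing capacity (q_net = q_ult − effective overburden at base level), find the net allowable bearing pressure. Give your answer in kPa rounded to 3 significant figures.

Overburden at base level: q = 20 × 1.08 = 21.6 kPa.
Surcharge term q·N_q = 21.6 × 11.9 = 257.04 kPa; self-weight term 0.5·γ·B·N_γ·s_γ = 0.5 × 20 × 3.2 × 12.5 × 0.6 = 240 kPa.
q_ult = 257.04 + 240 = 497.04 kPa.
Net ultimate: q_net = 497.04 − 21.6 = 475.44 kPa.
q_all(net) = 475.44 / 2 = 237.72 kPa.

q_all(net) ≈ 238 kPa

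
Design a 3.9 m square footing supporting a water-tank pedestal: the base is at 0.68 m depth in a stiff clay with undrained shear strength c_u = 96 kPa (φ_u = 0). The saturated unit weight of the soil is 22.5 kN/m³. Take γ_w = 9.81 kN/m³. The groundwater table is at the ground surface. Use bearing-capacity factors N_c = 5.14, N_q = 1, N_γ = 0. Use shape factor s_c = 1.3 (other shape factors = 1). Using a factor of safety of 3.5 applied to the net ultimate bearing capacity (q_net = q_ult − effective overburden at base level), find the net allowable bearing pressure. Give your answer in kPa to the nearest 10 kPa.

q_all(net) ≈ 180 kPa

With the water table at the surface the whole profile is submerged: γ' = 22.5 − 9.81 = 12.69 kN/m³, so q = γ'·D_f = 8.6292 kPa.
q_ult = c·N_c·s_c + q·N_q
     = 96 × 5.14 × 1.3 + 8.6292 × 1
     = 641.47 + 8.6292 = 650.1 kPa.
Net ultimate: q_net = 650.1 − 8.6292 = 641.47 kPa.
q_all(net) = 641.47 / 3.5 = 183.28 kPa.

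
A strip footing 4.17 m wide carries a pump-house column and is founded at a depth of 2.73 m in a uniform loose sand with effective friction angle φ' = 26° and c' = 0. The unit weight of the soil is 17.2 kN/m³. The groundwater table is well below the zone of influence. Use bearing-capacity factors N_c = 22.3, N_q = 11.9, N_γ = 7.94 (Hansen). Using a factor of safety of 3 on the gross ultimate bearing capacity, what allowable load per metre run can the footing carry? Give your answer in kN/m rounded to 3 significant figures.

≈ 1170 kN/m

Overburden at base level: q = 17.2 × 2.73 = 46.956 kPa.
Surcharge term q·N_q = 46.956 × 11.9 = 558.78 kPa; self-weight term 0.5·γ·B·N_γ = 0.5 × 17.2 × 4.17 × 7.94 = 284.74 kPa.
q_ult = 558.78 + 284.74 = 843.52 kPa.
Gross allowable pressure q_all = 843.52 / 3 = 281.17 kPa.
Allowable wall load = q_all × B = 281.17 × 4.17 = 1172.5 kN per metre run.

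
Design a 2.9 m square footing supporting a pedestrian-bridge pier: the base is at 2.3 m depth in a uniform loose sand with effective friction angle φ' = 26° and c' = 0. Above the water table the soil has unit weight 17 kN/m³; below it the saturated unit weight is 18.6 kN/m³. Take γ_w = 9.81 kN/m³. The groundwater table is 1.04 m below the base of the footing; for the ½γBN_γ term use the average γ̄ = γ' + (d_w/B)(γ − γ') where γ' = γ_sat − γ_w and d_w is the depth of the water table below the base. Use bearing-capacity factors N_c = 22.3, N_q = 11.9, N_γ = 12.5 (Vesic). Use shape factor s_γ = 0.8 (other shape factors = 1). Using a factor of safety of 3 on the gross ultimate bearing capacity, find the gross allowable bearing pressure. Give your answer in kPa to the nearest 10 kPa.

Effective surcharge at the founding depth q = γ·D_f = 17 × 2.3 = 39.1 kPa.
With d_w = 1.04 m < B, γ̄ = 8.79 + (1.04/2.9) × (17 − 8.79) = 11.734 kN/m³.
q_ult = q·N_q + 0.5·γ·B·N_γ·s_γ
     = 39.1 × 11.9 + 0.5 × 11.734 × 2.9 × 12.5 × 0.8
     = 465.29 + 170.15 = 635.44 kPa.
q_all = 635.44 / 3 = 211.81 kPa.

q_all ≈ 210 kPa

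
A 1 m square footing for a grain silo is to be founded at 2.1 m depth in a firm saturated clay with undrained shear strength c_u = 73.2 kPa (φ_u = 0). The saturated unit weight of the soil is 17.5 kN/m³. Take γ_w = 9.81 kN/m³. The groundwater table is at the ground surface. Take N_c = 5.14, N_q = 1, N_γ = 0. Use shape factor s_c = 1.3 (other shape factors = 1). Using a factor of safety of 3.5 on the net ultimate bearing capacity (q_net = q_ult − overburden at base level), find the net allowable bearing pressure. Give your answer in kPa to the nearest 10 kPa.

With the water table at the surface the whole profile is submerged: γ' = 17.5 − 9.81 = 7.69 kN/m³, so q = γ'·D_f = 16.149 kPa.
q_ult = c·N_c·s_c + q·N_q
     = 73.2 × 5.14 × 1.3 + 16.149 × 1
     = 489.12 + 16.149 = 505.27 kPa.
q_net = 505.27 − 16.149 = 489.12 kPa.
q_all(net) = 489.12 / 3.5 = 139.75 kPa.

q_all(net) ≈ 140 kPa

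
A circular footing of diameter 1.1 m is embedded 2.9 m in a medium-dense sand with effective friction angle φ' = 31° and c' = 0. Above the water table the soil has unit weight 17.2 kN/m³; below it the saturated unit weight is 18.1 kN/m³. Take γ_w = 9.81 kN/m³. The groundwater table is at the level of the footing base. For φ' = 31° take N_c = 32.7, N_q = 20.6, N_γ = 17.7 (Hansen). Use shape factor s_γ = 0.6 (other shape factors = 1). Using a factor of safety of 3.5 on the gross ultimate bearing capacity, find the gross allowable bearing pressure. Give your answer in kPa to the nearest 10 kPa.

Overburden at base level: q = 17.2 × 2.9 = 49.88 kPa.
Below the base the soil is submerged, so the ½γBN_γ term uses γ' = 18.1 − 9.81 = 8.29 kN/m³.
Surcharge term q·N_q = 49.88 × 20.6 = 1027.5 kPa; self-weight term 0.5·γ·B·N_γ·s_γ = 0.5 × 8.29 × 1.1 × 17.7 × 0.6 = 48.422 kPa.
q_ult = 1027.5 + 48.422 = 1075.9 kPa.
q_all = 1075.9 / 3.5 = 307.41 kPa.

q_all ≈ 310 kPa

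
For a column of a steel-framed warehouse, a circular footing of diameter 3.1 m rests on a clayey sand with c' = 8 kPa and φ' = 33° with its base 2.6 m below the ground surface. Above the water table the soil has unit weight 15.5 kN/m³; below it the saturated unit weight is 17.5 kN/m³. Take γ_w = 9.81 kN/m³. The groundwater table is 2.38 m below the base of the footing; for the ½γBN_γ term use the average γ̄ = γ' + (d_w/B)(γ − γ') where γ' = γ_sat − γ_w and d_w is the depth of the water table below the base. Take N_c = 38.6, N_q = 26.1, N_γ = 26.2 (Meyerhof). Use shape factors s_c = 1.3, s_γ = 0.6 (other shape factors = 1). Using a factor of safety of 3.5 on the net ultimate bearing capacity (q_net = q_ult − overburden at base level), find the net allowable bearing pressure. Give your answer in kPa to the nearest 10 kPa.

q = γ·D_f = 15.5 × 2.6 = 40.3 kPa.
γ' = 7.69 kN/m³; averaging over the depth B below the base, γ̄ = γ' + (d_w/B)(γ − γ') = 13.686 kN/m³.
c·N_c·s_c = 8 × 38.6 × 1.3 = 401.44 kPa
q·N_q = 40.3 × 26.1 = 1051.8 kPa
0.5·γ·B·N_γ·s_γ = 0.5 × 13.686 × 3.1 × 26.2 × 0.6 = 333.47 kPa
q_ult = 401.44 + 1051.8 + 333.47 = 1786.7 kPa.
q_net = 1786.7 − 40.3 = 1746.4 kPa.
q_all(net) = 1746.4 / 3.5 = 498.98 kPa.

q_all(net) ≈ 500 kPa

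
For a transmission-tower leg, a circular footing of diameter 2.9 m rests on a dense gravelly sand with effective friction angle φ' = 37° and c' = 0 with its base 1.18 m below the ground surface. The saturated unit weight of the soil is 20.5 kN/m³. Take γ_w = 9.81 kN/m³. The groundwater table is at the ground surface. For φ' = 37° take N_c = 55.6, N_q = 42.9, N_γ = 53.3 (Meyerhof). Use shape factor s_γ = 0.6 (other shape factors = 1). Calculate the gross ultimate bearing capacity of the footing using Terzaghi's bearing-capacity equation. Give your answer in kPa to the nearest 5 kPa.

γ' = 20.5 − 9.81 = 10.69 kN/m³ (submerged throughout). q = 10.69 × 1.18 = 12.614 kPa; the same γ' applies in the ½γBN_γ term.
q·N_q = 12.614 × 42.9 = 541.15 kPa
0.5·γ·B·N_γ·s_γ = 0.5 × 10.69 × 2.9 × 53.3 × 0.6 = 495.71 kPa
q_ult = 541.15 + 495.71 = 1036.9 kPa.

q_ult ≈ 1035 kPa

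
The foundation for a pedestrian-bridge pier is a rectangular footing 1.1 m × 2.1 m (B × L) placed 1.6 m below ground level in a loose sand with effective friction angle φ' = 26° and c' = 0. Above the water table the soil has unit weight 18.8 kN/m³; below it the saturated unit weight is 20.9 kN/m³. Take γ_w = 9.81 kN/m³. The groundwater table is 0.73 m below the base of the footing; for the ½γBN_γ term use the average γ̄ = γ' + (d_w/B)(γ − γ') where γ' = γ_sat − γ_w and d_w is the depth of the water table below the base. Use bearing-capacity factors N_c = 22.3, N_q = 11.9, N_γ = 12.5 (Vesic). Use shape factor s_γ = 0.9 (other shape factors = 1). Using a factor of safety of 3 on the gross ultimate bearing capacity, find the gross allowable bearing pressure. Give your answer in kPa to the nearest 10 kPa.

q_all ≈ 150 kPa

q = γ·D_f = 18.8 × 1.6 = 30.08 kPa.
γ' = 11.09 kN/m³; averaging over the depth B below the base, γ̄ = γ' + (d_w/B)(γ − γ') = 16.207 kN/m³.
q·N_q = 30.08 × 11.9 = 357.95 kPa
0.5·γ·B·N_γ·s_γ = 0.5 × 16.207 × 1.1 × 12.5 × 0.9 = 100.28 kPa
q_ult = 357.95 + 100.28 = 458.23 kPa.
q_all = 458.23 / 3 = 152.74 kPa.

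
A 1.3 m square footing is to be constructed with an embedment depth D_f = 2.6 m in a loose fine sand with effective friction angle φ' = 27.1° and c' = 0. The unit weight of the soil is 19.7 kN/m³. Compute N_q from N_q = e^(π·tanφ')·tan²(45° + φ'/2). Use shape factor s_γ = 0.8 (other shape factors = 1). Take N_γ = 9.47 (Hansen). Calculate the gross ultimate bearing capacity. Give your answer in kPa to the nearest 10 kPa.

tan27.1° = 0.5117, so N_q = e^(π×0.5117)·tan²(58.55°) = 4.991 × 2.673 = 13.34.
q = γ·D_f = 19.7 × 2.6 = 51.22 kPa.
q·N_q = 51.22 × 13.343 = 683.42 kPa
0.5·γ·B·N_γ·s_γ = 0.5 × 19.7 × 1.3 × 9.47 × 0.8 = 97.011 kPa
q_ult = 683.42 + 97.011 = 780.43 kPa.

q_ult ≈ 780 kPa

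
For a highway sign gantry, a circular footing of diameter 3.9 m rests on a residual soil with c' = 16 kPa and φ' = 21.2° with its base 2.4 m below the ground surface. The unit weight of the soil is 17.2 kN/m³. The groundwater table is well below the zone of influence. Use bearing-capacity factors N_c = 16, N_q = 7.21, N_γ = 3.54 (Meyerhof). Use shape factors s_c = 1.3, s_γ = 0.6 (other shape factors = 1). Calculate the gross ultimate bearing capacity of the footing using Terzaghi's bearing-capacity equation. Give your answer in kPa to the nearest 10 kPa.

Overburden at base level: q = 17.2 × 2.4 = 41.28 kPa.
Cohesion term c·N_c·s_c = 16 × 16 × 1.3 = 332.8 kPa; surcharge term q·N_q = 41.28 × 7.21 = 297.63 kPa; self-weight term 0.5·γ·B·N_γ·s_γ = 0.5 × 17.2 × 3.9 × 3.54 × 0.6 = 71.239 kPa.
q_ult = 332.8 + 297.63 + 71.239 = 701.67 kPa.

q_ult ≈ 700 kPa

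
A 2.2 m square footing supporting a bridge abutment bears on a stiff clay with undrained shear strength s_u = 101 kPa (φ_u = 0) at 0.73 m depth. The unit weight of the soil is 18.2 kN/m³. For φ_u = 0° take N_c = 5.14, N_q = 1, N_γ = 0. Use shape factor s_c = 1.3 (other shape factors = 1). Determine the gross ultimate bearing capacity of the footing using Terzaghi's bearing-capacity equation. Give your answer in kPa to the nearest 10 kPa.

q = γ·D_f = 18.2 × 0.73 = 13.286 kPa.
c·N_c·s_c = 101 × 5.14 × 1.3 = 674.88 kPa
q·N_q = 13.286 × 1 = 13.286 kPa
q_ult = 674.88 + 13.286 = 688.17 kPa.

q_ult ≈ 690 kPa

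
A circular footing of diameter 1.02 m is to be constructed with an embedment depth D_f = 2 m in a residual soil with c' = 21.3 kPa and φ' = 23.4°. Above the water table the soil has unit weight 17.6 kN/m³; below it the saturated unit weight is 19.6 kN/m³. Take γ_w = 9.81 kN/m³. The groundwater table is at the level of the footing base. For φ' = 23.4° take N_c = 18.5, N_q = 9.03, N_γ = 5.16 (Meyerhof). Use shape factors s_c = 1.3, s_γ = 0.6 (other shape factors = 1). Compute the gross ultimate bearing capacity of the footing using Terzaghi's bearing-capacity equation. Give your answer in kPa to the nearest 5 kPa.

q = γ·D_f = 17.6 × 2 = 35.2 kPa.
For the ½γBN_γ term take γ' = 19.6 − 9.81 = 9.79 kN/m³ (soil below base is submerged).
c·N_c·s_c = 21.3 × 18.5 × 1.3 = 512.26 kPa
q·N_q = 35.2 × 9.03 = 317.86 kPa
0.5·γ·B·N_γ·s_γ = 0.5 × 9.79 × 1.02 × 5.16 × 0.6 = 15.458 kPa
q_ult = 512.26 + 317.86 + 15.458 = 845.58 kPa.

q_ult ≈ 845 kPa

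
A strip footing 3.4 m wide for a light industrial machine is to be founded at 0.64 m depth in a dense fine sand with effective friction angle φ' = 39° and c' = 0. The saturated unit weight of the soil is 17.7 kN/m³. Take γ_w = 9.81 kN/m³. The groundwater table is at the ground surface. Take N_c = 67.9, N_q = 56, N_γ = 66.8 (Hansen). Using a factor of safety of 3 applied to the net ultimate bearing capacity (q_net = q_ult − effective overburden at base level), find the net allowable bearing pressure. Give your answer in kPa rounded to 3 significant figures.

q_all(net) ≈ 391 kPa

With the water table at the surface the whole profile is submerged: γ' = 17.7 − 9.81 = 7.89 kN/m³, so q = γ'·D_f = 5.0496 kPa; the same γ' applies in the ½γBN_γ term.
q_ult = q·N_q + 0.5·γ·B·N_γ
     = 5.0496 × 56 + 0.5 × 7.89 × 3.4 × 66.8
     = 282.78 + 895.99 = 1178.8 kPa.
Net ultimate: q_net = 1178.8 − 5.0496 = 1173.7 kPa.
q_all(net) = 1173.7 / 3 = 391.24 kPa.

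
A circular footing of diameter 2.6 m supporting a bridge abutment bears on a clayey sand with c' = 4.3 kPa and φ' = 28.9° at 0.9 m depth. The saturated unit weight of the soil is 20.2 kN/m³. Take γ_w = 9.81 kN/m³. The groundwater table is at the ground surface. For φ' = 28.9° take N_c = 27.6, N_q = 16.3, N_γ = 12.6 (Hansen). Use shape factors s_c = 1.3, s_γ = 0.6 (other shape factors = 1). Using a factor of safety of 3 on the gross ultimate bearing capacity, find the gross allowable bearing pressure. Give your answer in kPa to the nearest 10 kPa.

γ' = 20.2 − 9.81 = 10.39 kN/m³ (submerged throughout). q = 10.39 × 0.9 = 9.351 kPa; the same γ' applies in the ½γBN_γ term.
c·N_c·s_c = 4.3 × 27.6 × 1.3 = 154.28 kPa
q·N_q = 9.351 × 16.3 = 152.42 kPa
0.5·γ·B·N_γ·s_γ = 0.5 × 10.39 × 2.6 × 12.6 × 0.6 = 102.11 kPa
q_ult = 154.28 + 152.42 + 102.11 = 408.82 kPa.
q_all = 408.82 / 3 = 136.27 kPa.

q_all ≈ 140 kPa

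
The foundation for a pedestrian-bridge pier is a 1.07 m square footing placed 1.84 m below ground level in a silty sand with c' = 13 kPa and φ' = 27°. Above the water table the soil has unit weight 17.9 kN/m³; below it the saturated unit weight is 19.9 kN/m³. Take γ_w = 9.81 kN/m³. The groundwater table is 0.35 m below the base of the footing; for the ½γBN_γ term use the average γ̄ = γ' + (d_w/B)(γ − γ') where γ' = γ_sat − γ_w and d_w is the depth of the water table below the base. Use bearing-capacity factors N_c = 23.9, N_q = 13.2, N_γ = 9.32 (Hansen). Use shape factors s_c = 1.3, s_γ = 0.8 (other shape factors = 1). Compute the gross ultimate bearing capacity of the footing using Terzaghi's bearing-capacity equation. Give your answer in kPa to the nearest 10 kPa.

Effective surcharge at the founding depth q = γ·D_f = 17.9 × 1.84 = 32.936 kPa.
With d_w = 0.35 m < B, γ̄ = 10.09 + (0.35/1.07) × (17.9 − 10.09) = 12.645 kN/m³.
q_ult = c·N_c·s_c + q·N_q + 0.5·γ·B·N_γ·s_γ
     = 13 × 23.9 × 1.3 + 32.936 × 13.2 + 0.5 × 12.645 × 1.07 × 9.32 × 0.8
     = 403.91 + 434.76 + 50.439 = 889.1 kPa.

q_ult ≈ 890 kPa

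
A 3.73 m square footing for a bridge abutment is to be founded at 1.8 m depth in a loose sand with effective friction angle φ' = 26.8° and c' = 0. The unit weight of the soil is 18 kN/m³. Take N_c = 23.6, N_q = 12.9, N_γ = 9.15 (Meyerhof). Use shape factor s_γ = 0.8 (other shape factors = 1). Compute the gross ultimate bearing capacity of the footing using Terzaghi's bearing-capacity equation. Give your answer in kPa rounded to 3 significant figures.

Effective surcharge at the founding depth q = γ·D_f = 18 × 1.8 = 32.4 kPa.
q_ult = q·N_q + 0.5·γ·B·N_γ·s_γ
     = 32.4 × 12.9 + 0.5 × 18 × 3.73 × 9.15 × 0.8
     = 417.96 + 245.73 = 663.69 kPa.

q_ult ≈ 664 kPa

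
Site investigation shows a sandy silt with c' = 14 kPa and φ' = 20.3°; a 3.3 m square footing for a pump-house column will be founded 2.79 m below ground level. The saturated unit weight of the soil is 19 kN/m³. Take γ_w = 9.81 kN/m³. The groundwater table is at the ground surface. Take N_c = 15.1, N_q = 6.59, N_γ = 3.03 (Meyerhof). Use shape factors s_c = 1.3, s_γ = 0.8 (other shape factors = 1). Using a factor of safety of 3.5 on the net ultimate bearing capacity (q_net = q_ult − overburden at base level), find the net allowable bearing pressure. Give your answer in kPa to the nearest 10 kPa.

q_all(net) ≈ 130 kPa

With the water table at the surface the whole profile is submerged: γ' = 19 − 9.81 = 9.19 kN/m³, so q = γ'·D_f = 25.64 kPa; the same γ' applies in the ½γBN_γ term.
q_ult = c·N_c·s_c + q·N_q + 0.5·γ·B·N_γ·s_γ
     = 14 × 15.1 × 1.3 + 25.64 × 6.59 + 0.5 × 9.19 × 3.3 × 3.03 × 0.8
     = 274.82 + 168.97 + 36.756 = 480.54 kPa.
q_net = 480.54 − 25.64 = 454.9 kPa.
q_all(net) = 454.9 / 3.5 = 129.97 kPa.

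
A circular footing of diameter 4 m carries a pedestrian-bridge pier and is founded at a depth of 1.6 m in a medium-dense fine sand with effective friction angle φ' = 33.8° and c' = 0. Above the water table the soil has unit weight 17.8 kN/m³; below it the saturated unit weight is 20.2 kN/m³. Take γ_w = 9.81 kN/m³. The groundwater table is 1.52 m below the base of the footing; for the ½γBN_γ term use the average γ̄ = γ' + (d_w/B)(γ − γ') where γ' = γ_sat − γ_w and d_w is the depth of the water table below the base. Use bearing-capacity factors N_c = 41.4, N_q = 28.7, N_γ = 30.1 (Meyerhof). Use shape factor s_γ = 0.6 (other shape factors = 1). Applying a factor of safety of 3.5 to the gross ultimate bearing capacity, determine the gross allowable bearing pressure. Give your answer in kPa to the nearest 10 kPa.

Overburden at base level: q = 17.8 × 1.6 = 28.48 kPa.
The water table is 1.52 m below the base (< B = 4 m), so the ½γBN_γ term uses γ̄ = γ' + (d_w/B)(γ − γ') = 10.39 + (1.52/4)(17.8 − 10.39) = 13.206 kN/m³.
Surcharge term q·N_q = 28.48 × 28.7 = 817.38 kPa; self-weight term 0.5·γ·B·N_γ·s_γ = 0.5 × 13.206 × 4 × 30.1 × 0.6 = 476.99 kPa.
q_ult = 817.38 + 476.99 = 1294.4 kPa.
q_all = q_ult / FS = 1294.4 / 3.5 = 369.82 kPa.

q_all ≈ 370 kPa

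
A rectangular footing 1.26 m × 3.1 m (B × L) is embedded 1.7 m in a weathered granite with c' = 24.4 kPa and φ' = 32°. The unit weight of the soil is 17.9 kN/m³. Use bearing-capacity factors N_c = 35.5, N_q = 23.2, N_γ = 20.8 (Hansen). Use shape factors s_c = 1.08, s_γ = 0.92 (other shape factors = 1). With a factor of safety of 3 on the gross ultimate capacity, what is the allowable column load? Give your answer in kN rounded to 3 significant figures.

P_all ≈ 2420 kN

Overburden at base level: q = 17.9 × 1.7 = 30.43 kPa.
Cohesion term c·N_c·s_c = 24.4 × 35.5 × 1.08 = 935.5 kPa; surcharge term q·N_q = 30.43 × 23.2 = 705.98 kPa; self-weight term 0.5·γ·B·N_γ·s_γ = 0.5 × 17.9 × 1.26 × 20.8 × 0.92 = 215.8 kPa.
q_ult = 935.5 + 705.98 + 215.8 = 1857.3 kPa.
Gross allowable pressure q_all = 1857.3 / 3 = 619.09 kPa.
Footing area = 3.906 m², so allowable column load = 619.09 × 3.906 = 2418.2 kN.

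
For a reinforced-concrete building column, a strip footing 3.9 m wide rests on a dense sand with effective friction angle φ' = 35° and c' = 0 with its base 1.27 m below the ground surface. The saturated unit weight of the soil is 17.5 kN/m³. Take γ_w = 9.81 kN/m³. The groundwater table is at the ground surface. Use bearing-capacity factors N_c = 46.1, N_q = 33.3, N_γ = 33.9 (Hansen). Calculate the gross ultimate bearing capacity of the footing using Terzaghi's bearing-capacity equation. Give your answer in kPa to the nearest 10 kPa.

q_ult ≈ 830 kPa

With the water table at the surface the whole profile is submerged: γ' = 17.5 − 9.81 = 7.69 kN/m³, so q = γ'·D_f = 9.7663 kPa; the same γ' applies in the ½γBN_γ term.
q_ult = q·N_q + 0.5·γ·B·N_γ
     = 9.7663 × 33.3 + 0.5 × 7.69 × 3.9 × 33.9
     = 325.22 + 508.35 = 833.57 kPa.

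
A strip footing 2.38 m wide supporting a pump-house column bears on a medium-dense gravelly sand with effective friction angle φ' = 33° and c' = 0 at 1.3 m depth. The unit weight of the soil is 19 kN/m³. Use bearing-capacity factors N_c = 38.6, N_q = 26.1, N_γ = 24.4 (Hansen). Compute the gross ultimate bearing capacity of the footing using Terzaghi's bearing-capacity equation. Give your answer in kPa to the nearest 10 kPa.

q_ult ≈ 1200 kPa

Effective surcharge at the founding depth q = γ·D_f = 19 × 1.3 = 24.7 kPa.
q_ult = q·N_q + 0.5·γ·B·N_γ
     = 24.7 × 26.1 + 0.5 × 19 × 2.38 × 24.4
     = 644.67 + 551.68 = 1196.4 kPa.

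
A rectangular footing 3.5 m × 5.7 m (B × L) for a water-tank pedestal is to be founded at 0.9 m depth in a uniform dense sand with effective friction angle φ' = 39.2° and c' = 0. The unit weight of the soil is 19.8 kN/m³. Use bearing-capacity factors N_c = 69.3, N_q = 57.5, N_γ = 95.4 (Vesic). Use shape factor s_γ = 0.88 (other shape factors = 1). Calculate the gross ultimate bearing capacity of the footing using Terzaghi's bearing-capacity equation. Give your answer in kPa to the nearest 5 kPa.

q_ult ≈ 3935 kPa

Effective surcharge at the founding depth q = γ·D_f = 19.8 × 0.9 = 17.82 kPa.
q_ult = q·N_q + 0.5·γ·B·N_γ·s_γ
     = 17.82 × 57.5 + 0.5 × 19.8 × 3.5 × 95.4 × 0.88
     = 1024.7 + 2908.9 = 3933.6 kPa.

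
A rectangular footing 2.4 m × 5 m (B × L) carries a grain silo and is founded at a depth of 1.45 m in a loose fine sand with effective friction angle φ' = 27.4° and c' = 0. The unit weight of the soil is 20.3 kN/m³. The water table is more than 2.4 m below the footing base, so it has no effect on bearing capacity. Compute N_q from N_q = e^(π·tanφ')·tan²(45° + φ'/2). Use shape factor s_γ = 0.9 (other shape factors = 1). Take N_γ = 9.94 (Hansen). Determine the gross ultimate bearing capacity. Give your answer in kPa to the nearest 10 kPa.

q_ult ≈ 620 kPa

tan27.4° = 0.5184, so N_q = e^(π×0.5184)·tan²(58.7°) = 5.096 × 2.705 = 13.78.
q = γ·D_f = 20.3 × 1.45 = 29.435 kPa.
q·N_q = 29.435 × 13.785 = 405.76 kPa
0.5·γ·B·N_γ·s_γ = 0.5 × 20.3 × 2.4 × 9.94 × 0.9 = 217.92 kPa
q_ult = 405.76 + 217.92 = 623.68 kPa.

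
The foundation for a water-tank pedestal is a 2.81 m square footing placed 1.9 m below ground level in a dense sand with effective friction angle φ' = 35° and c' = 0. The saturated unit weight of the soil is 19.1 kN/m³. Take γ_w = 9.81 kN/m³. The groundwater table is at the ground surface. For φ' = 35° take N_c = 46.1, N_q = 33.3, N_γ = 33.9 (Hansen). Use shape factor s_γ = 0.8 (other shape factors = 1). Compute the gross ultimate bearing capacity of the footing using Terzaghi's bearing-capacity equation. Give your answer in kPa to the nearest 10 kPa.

q_ult ≈ 940 kPa

With the water table at the surface the whole profile is submerged: γ' = 19.1 − 9.81 = 9.29 kN/m³, so q = γ'·D_f = 17.651 kPa; the same γ' applies in the ½γBN_γ term.
q_ult = q·N_q + 0.5·γ·B·N_γ·s_γ
     = 17.651 × 33.3 + 0.5 × 9.29 × 2.81 × 33.9 × 0.8
     = 587.78 + 353.98 = 941.76 kPa.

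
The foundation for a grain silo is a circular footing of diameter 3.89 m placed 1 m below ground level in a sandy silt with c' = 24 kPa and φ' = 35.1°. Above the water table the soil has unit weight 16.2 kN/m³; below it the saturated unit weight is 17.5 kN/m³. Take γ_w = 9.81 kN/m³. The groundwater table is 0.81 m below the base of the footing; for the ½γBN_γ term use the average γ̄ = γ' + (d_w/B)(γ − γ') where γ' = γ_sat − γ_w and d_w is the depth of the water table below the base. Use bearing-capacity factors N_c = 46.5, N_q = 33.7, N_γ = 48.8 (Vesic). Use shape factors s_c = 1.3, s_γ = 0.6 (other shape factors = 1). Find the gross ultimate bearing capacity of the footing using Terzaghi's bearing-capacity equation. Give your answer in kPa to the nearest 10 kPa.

q_ult ≈ 2540 kPa

Overburden at base level: q = 16.2 × 1 = 16.2 kPa.
The water table is 0.81 m below the base (< B = 3.89 m), so the ½γBN_γ term uses γ̄ = γ' + (d_w/B)(γ − γ') = 7.69 + (0.81/3.89)(16.2 − 7.69) = 9.462 kN/m³.
Cohesion term c·N_c·s_c = 24 × 46.5 × 1.3 = 1450.8 kPa; surcharge term q·N_q = 16.2 × 33.7 = 545.94 kPa; self-weight term 0.5·γ·B·N_γ·s_γ = 0.5 × 9.462 × 3.89 × 48.8 × 0.6 = 538.86 kPa.
q_ult = 1450.8 + 545.94 + 538.86 = 2535.6 kPa.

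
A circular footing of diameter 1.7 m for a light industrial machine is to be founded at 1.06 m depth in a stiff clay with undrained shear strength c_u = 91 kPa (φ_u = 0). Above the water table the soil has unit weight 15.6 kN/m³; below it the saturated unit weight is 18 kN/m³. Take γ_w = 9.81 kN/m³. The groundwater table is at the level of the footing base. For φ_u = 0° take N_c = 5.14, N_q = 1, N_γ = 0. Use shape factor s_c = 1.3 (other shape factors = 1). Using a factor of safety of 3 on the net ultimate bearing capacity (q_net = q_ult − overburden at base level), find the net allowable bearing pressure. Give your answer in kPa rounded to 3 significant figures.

Overburden at base level: q = 15.6 × 1.06 = 16.536 kPa.
Cohesion term c·N_c·s_c = 91 × 5.14 × 1.3 = 608.06 kPa; surcharge term q·N_q = 16.536 × 1 = 16.536 kPa.
q_ult = 608.06 + 16.536 = 624.6 kPa.
q_net = 624.6 − 16.536 = 608.06 kPa.
q_all(net) = 608.06 / 3 = 202.69 kPa.

q_all(net) ≈ 203 kPa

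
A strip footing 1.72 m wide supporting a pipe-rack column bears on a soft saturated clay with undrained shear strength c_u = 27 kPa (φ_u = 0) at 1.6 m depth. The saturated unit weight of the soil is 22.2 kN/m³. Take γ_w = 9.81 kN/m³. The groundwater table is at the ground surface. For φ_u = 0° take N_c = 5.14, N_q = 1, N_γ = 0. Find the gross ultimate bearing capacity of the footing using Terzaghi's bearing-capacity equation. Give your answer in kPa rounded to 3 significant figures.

q_ult ≈ 159 kPa

With the water table at the surface the whole profile is submerged: γ' = 22.2 − 9.81 = 12.39 kN/m³, so q = γ'·D_f = 19.824 kPa.
q_ult = c·N_c + q·N_q
     = 27 × 5.14 + 19.824 × 1
     = 138.78 + 19.824 = 158.6 kPa.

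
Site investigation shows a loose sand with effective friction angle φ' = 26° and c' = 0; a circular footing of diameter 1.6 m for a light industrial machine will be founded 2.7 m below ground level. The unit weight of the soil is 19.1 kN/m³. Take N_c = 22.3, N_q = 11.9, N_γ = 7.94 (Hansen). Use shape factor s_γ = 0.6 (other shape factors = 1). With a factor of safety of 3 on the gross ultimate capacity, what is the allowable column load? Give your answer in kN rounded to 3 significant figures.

P_all ≈ 460 kN

Overburden at base level: q = 19.1 × 2.7 = 51.57 kPa.
Surcharge term q·N_q = 51.57 × 11.9 = 613.68 kPa; self-weight term 0.5·γ·B·N_γ·s_γ = 0.5 × 19.1 × 1.6 × 7.94 × 0.6 = 72.794 kPa.
q_ult = 613.68 + 72.794 = 686.48 kPa.
Gross allowable pressure q_all = 686.48 / 3 = 228.83 kPa.
Footing area = 2.0106 m², so allowable column load = 228.83 × 2.0106 = 460.08 kN.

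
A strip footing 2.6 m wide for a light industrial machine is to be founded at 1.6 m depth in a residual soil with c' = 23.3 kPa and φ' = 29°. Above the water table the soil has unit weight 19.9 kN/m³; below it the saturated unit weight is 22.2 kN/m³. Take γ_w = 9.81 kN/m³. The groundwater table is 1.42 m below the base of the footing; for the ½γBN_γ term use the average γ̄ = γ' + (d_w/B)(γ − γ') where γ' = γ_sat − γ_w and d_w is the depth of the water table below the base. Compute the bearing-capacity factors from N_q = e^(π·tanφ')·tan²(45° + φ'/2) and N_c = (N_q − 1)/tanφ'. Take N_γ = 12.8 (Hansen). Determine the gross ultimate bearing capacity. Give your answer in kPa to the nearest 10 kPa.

q_ult ≈ 1450 kPa

tan29° = 0.5543, so N_q = e^(π×0.5543)·tan²(59.5°) = 5.705 × 2.882 = 16.44.
N_c = (16.44 − 1)/tan29° = 27.86.
Effective surcharge at the founding depth q = γ·D_f = 19.9 × 1.6 = 31.84 kPa.
With d_w = 1.42 m < B, γ̄ = 12.39 + (1.42/2.6) × (19.9 − 12.39) = 16.492 kN/m³.
q_ult = c·N_c + q·N_q + 0.5·γ·B·N_γ
     = 23.3 × 27.86 + 31.84 × 16.443 + 0.5 × 16.492 × 2.6 × 12.8
     = 649.15 + 523.55 + 274.42 = 1447.1 kPa.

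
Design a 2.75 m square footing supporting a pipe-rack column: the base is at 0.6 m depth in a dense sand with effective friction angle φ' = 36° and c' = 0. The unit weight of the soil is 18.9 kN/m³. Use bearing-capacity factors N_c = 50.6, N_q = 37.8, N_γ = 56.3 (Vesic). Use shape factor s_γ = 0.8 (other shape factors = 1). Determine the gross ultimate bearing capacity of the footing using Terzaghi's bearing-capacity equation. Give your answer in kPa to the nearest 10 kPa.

q_ult ≈ 1600 kPa

Effective surcharge at the founding depth q = γ·D_f = 18.9 × 0.6 = 11.34 kPa.
q_ult = q·N_q + 0.5·γ·B·N_γ·s_γ
     = 11.34 × 37.8 + 0.5 × 18.9 × 2.75 × 56.3 × 0.8
     = 428.65 + 1170.5 = 1599.1 kPa.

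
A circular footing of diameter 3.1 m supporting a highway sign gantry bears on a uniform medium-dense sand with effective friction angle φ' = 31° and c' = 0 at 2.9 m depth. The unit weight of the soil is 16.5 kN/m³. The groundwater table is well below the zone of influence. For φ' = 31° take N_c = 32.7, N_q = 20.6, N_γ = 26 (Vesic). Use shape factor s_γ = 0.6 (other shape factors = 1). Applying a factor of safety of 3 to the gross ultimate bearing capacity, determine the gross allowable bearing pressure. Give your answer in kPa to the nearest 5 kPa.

q_all ≈ 460 kPa

Overburden at base level: q = 16.5 × 2.9 = 47.85 kPa.
Surcharge term q·N_q = 47.85 × 20.6 = 985.71 kPa; self-weight term 0.5·γ·B·N_γ·s_γ = 0.5 × 16.5 × 3.1 × 26 × 0.6 = 398.97 kPa.
q_ult = 985.71 + 398.97 = 1384.7 kPa.
q_all = q_ult / FS = 1384.7 / 3 = 461.56 kPa.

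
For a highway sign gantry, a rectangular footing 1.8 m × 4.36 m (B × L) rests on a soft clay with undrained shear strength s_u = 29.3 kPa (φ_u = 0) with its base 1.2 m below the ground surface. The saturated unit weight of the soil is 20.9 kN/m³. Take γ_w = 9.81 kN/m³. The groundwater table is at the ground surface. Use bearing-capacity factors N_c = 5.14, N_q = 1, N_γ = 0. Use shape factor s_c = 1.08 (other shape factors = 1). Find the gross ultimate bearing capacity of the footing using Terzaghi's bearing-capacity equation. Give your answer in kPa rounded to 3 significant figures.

With the water table at the surface the whole profile is submerged: γ' = 20.9 − 9.81 = 11.09 kN/m³, so q = γ'·D_f = 13.308 kPa.
q_ult = c·N_c·s_c + q·N_q
     = 29.3 × 5.14 × 1.08 + 13.308 × 1
     = 162.65 + 13.308 = 175.96 kPa.

q_ult ≈ 176 kPa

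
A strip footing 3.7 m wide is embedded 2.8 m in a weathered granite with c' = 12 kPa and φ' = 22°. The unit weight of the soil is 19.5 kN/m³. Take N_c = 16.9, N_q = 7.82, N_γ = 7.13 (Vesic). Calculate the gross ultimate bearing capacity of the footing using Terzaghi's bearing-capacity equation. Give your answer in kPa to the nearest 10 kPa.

Overburden at base level: q = 19.5 × 2.8 = 54.6 kPa.
Cohesion term c·N_c = 12 × 16.9 = 202.8 kPa; surcharge term q·N_q = 54.6 × 7.82 = 426.97 kPa; self-weight term 0.5·γ·B·N_γ = 0.5 × 19.5 × 3.7 × 7.13 = 257.21 kPa.
q_ult = 202.8 + 426.97 + 257.21 = 886.99 kPa.

q_ult ≈ 890 kPa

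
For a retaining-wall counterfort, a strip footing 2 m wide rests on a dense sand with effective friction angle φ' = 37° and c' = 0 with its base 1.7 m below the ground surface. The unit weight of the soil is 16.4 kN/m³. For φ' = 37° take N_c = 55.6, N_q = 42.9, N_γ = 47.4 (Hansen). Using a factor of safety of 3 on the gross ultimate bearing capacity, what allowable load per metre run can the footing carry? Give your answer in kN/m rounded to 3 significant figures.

≈ 1320 kN/m

Overburden at base level: q = 16.4 × 1.7 = 27.88 kPa.
Surcharge term q·N_q = 27.88 × 42.9 = 1196.1 kPa; self-weight term 0.5·γ·B·N_γ = 0.5 × 16.4 × 2 × 47.4 = 777.36 kPa.
q_ult = 1196.1 + 777.36 = 1973.4 kPa.
Gross allowable pressure q_all = 1973.4 / 3 = 657.8 kPa.
Allowable wall load = q_all × B = 657.8 × 2 = 1315.6 kN per metre run.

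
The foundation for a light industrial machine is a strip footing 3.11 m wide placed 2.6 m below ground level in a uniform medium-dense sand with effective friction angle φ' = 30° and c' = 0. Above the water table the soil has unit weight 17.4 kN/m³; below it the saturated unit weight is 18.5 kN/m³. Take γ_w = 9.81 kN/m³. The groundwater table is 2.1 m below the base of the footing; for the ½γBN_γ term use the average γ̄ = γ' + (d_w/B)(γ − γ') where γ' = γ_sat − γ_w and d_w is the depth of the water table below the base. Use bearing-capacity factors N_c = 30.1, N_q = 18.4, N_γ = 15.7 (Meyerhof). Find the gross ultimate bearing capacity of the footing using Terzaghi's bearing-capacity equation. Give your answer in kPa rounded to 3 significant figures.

Effective surcharge at the founding depth q = γ·D_f = 17.4 × 2.6 = 45.24 kPa.
With d_w = 2.1 m < B, γ̄ = 8.69 + (2.1/3.11) × (17.4 − 8.69) = 14.571 kN/m³.
q_ult = q·N_q + 0.5·γ·B·N_γ
     = 45.24 × 18.4 + 0.5 × 14.571 × 3.11 × 15.7
     = 832.42 + 355.74 = 1188.2 kPa.

q_ult ≈ 1190 kPa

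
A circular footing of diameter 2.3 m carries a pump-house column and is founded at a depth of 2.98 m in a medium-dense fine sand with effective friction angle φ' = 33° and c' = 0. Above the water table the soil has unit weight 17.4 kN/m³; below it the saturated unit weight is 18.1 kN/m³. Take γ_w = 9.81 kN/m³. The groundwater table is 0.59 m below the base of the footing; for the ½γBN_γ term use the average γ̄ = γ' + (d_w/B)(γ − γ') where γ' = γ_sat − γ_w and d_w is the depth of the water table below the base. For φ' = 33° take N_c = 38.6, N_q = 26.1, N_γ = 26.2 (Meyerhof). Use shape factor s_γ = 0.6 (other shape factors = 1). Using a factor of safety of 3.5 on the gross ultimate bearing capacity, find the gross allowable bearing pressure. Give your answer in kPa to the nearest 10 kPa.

q_all ≈ 440 kPa

Overburden at base level: q = 17.4 × 2.98 = 51.852 kPa.
The water table is 0.59 m below the base (< B = 2.3 m), so the ½γBN_γ term uses γ̄ = γ' + (d_w/B)(γ − γ') = 8.29 + (0.59/2.3)(17.4 − 8.29) = 10.627 kN/m³.
Surcharge term q·N_q = 51.852 × 26.1 = 1353.3 kPa; self-weight term 0.5·γ·B·N_γ·s_γ = 0.5 × 10.627 × 2.3 × 26.2 × 0.6 = 192.11 kPa.
q_ult = 1353.3 + 192.11 = 1545.5 kPa.
q_all = 1545.5 / 3.5 = 441.56 kPa.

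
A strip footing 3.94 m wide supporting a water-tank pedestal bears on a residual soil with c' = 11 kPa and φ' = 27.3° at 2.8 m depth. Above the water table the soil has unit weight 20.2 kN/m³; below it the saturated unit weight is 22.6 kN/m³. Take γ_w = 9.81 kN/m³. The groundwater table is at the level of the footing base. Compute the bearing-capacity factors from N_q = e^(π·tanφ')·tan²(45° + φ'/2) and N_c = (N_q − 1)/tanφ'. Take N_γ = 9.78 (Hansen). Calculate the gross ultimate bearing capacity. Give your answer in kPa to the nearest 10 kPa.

q_ult ≈ 1290 kPa

tan27.3° = 0.5161, so N_q = e^(π×0.5161)·tan²(58.65°) = 5.061 × 2.694 = 13.64.
N_c = (13.64 − 1)/tan27.3° = 24.48.
q = γ·D_f = 20.2 × 2.8 = 56.56 kPa.
For the ½γBN_γ term take γ' = 22.6 − 9.81 = 12.79 kN/m³ (soil below base is submerged).
c·N_c = 11 × 24.481 = 269.29 kPa
q·N_q = 56.56 × 13.636 = 771.24 kPa
0.5·γ·B·N_γ = 0.5 × 12.79 × 3.94 × 9.78 = 246.42 kPa
q_ult = 269.29 + 771.24 + 246.42 = 1287 kPa.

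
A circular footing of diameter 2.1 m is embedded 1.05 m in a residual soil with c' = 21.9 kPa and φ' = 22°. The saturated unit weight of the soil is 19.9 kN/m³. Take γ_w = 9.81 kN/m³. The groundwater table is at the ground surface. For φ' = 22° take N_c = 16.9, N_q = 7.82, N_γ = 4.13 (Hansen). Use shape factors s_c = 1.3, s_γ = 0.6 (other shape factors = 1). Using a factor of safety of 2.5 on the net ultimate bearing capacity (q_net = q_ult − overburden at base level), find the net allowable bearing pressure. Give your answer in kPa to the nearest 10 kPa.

q_all(net) ≈ 230 kPa

Water table at ground surface, so effective unit weight γ' = 19.9 − 9.81 = 10.09 kN/m³ is used throughout; overburden q = 10.09 × 1.05 = 10.594 kPa; the same γ' applies in the ½γBN_γ term.
Cohesion term c·N_c·s_c = 21.9 × 16.9 × 1.3 = 481.14 kPa; surcharge term q·N_q = 10.594 × 7.82 = 82.849 kPa; self-weight term 0.5·γ·B·N_γ·s_γ = 0.5 × 10.09 × 2.1 × 4.13 × 0.6 = 26.253 kPa.
q_ult = 481.14 + 82.849 + 26.253 = 590.25 kPa.
q_net = 590.25 − 10.594 = 579.65 kPa.
q_all(net) = 579.65 / 2.5 = 231.86 kPa.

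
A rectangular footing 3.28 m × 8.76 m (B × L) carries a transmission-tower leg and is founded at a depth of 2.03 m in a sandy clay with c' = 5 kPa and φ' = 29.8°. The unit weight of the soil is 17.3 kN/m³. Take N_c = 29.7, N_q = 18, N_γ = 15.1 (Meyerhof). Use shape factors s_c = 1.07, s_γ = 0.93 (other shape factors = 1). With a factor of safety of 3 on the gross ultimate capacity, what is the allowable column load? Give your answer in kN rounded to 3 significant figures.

P_all ≈ 11400 kN

Overburden at base level: q = 17.3 × 2.03 = 35.119 kPa.
Cohesion term c·N_c·s_c = 5 × 29.7 × 1.07 = 158.9 kPa; surcharge term q·N_q = 35.119 × 18 = 632.14 kPa; self-weight term 0.5·γ·B·N_γ·s_γ = 0.5 × 17.3 × 3.28 × 15.1 × 0.93 = 398.43 kPa.
q_ult = 158.9 + 632.14 + 398.43 = 1189.5 kPa.
Gross allowable pressure q_all = 1189.5 / 3 = 396.49 kPa.
Footing area = 28.7328 m², so allowable column load = 396.49 × 28.7328 = 11392 kN.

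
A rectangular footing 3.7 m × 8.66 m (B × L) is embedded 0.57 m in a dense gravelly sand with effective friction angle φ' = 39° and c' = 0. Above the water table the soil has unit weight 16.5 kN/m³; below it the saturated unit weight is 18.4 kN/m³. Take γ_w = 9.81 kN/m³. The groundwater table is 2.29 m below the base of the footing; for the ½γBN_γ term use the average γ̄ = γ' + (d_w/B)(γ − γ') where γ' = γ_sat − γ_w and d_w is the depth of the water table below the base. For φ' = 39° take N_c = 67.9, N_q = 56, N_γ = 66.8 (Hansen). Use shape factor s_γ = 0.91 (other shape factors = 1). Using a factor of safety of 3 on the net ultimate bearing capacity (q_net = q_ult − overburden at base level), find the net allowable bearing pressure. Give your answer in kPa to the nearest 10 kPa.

q_all(net) ≈ 680 kPa

Overburden at base level: q = 16.5 × 0.57 = 9.405 kPa.
The water table is 2.29 m below the base (< B = 3.7 m), so the ½γBN_γ term uses γ̄ = γ' + (d_w/B)(γ − γ') = 8.59 + (2.29/3.7)(16.5 − 8.59) = 13.486 kN/m³.
Surcharge term q·N_q = 9.405 × 56 = 526.68 kPa; self-weight term 0.5·γ·B·N_γ·s_γ = 0.5 × 13.486 × 3.7 × 66.8 × 0.91 = 1516.6 kPa.
q_ult = 526.68 + 1516.6 = 2043.2 kPa.
q_net = 2043.2 − 9.405 = 2033.8 kPa.
q_all(net) = 2033.8 / 3 = 677.95 kPa.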